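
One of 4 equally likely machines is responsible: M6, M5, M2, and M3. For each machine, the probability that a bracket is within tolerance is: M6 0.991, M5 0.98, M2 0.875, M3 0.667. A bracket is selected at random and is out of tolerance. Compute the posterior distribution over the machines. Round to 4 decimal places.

M6 0.0185, M5 0.0411, M2 0.2567, M3 0.6838

Taking complements, P(oversize | each) = M6 0.009, M5 0.02, M2 0.125, M3 0.333.
Since the prior is uniform, the posterior is proportional to the likelihood:
  M6: 0.009
  M5: 0.02
  M2: 0.125
  M3: 0.333
Total = 0.487.
P(M6 | oversize) = 0.009/0.487 ≈ 0.0185
P(M5 | oversize) = 0.02/0.487 ≈ 0.0411
P(M2 | oversize) = 0.125/0.487 ≈ 0.2567
P(M3 | oversize) = 0.333/0.487 ≈ 0.6838
(Check: 0.0185+0.0411+0.2567+0.6838 = 1.0001.)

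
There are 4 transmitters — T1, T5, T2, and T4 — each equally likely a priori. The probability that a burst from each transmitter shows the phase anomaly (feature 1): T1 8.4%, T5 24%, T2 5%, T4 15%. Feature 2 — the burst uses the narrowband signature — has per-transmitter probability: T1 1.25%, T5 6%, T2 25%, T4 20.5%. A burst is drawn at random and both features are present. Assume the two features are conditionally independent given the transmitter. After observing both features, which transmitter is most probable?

With a uniform prior (1/4 each), posterior ∝ likelihood:
  T1: 0.084 × 0.0125 = 0.00105
  T5: 0.24 × 0.06 = 0.0144
  T2: 0.05 × 0.25 = 0.0125
  T4: 0.15 × 0.205 = 0.03075
Total = 0.0587.
Largest term belongs to T4, so T4 is most probable.

T4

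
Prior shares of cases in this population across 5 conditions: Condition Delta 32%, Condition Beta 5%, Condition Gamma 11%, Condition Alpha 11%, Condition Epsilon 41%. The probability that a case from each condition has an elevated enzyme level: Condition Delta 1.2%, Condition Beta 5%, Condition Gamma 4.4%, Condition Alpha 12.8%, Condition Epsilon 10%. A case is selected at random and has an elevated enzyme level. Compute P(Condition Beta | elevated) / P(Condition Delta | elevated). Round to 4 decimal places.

0.6510

Unnormalized posteriors (prior × likelihood):
  Condition Delta: 0.32 × 0.012 = 0.00384
  Condition Beta: 0.05 × 0.05 = 0.0025
  Condition Gamma: 0.11 × 0.044 = 0.00484
  Condition Alpha: 0.11 × 0.128 = 0.01408
  Condition Epsilon: 0.41 × 0.1 = 0.041
Normalizing constant = 0.06626.
The ratio is 0.0025 / 0.00384 (the normalizer cancels) = 0.6510.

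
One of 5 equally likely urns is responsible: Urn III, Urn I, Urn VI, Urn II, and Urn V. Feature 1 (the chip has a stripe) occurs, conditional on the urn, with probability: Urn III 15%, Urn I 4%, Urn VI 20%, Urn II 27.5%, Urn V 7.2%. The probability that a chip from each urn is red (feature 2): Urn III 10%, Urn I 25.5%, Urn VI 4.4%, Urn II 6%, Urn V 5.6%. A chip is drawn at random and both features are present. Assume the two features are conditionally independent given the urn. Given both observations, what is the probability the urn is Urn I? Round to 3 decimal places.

With a uniform prior (1/5 each), posterior ∝ likelihood:
  Urn III: 0.15 × 0.1 = 0.015
  Urn I: 0.04 × 0.255 = 0.0102
  Urn VI: 0.2 × 0.044 = 0.0088
  Urn II: 0.275 × 0.06 = 0.0165
  Urn V: 0.072 × 0.056 = 0.004032
Sum = 0.054532.
P(Urn I | evidence) = 0.0102 / 0.054532 ≈ 0.187.

0.187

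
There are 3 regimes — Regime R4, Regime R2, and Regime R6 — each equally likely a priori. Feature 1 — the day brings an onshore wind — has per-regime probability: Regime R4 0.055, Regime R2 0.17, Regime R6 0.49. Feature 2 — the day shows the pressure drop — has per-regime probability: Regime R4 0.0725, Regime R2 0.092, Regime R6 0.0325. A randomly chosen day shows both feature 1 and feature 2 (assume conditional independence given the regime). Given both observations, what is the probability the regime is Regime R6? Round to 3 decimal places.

0.448

With a uniform prior (1/3 each), posterior ∝ likelihood:
  Regime R4: 0.055 × 0.0725 = 0.0039875
  Regime R2: 0.17 × 0.092 = 0.01564
  Regime R6: 0.49 × 0.0325 = 0.015925
Normalizing constant = 0.0355525.
P(Regime R6 | evidence) = 0.015925 / 0.0355525 ≈ 0.448.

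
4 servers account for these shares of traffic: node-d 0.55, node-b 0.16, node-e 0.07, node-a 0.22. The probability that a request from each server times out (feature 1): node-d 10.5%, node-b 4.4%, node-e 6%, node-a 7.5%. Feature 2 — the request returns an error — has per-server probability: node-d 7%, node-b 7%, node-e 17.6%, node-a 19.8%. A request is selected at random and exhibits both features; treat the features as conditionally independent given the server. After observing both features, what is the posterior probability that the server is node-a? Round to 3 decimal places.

Unnormalized posteriors (prior × likelihood):
  node-d: 0.55 × 0.105 × 0.07 = 0.0040425
  node-b: 0.16 × 0.044 × 0.07 = 0.0004928
  node-e: 0.07 × 0.06 × 0.176 = 0.0007392
  node-a: 0.22 × 0.075 × 0.198 = 0.003267
Total = 0.0085415.
P(node-a | evidence) = 0.003267 / 0.0085415 ≈ 0.382.

0.382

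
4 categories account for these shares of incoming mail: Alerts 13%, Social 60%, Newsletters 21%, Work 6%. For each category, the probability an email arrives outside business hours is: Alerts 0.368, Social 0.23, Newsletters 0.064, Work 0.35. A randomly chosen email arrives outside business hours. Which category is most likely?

By Bayes' rule, posterior ∝ prior × likelihood:
  Alerts: 0.13 × 0.368 = 0.04784
  Social: 0.6 × 0.23 = 0.138
  Newsletters: 0.21 × 0.064 = 0.01344
  Work: 0.06 × 0.35 = 0.021
Total = 0.22028.
Largest term belongs to Social, so Social is most probable.

Social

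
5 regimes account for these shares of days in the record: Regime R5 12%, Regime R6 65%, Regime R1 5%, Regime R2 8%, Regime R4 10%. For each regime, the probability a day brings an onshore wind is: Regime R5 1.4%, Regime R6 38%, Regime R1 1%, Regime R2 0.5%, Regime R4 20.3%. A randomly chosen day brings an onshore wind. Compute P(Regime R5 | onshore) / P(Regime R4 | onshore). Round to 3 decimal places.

0.083

Prior × likelihood for each hypothesis:
  Regime R5: 0.12 × 0.014 = 0.00168
  Regime R6: 0.65 × 0.38 = 0.247
  Regime R1: 0.05 × 0.01 = 0.0005
  Regime R2: 0.08 × 0.005 = 0.0004
  Regime R4: 0.1 × 0.203 = 0.0203
Sum = 0.26988.
The ratio is 0.00168 / 0.0203 (the normalizer cancels) = 0.083.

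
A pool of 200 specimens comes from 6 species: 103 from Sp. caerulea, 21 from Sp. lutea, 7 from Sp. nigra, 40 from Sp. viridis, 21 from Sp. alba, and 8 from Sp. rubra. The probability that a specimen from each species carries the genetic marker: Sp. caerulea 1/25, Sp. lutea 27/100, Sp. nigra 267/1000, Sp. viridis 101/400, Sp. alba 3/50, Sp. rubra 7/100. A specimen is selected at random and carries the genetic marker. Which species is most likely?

By Bayes' rule, posterior ∝ prior × likelihood:
  Sp. caerulea: 0.515 × 0.04 = 0.0206
  Sp. lutea: 0.105 × 0.27 = 0.02835
  Sp. nigra: 0.035 × 0.267 = 0.009345
  Sp. viridis: 0.2 × 0.2525 = 0.0505
  Sp. alba: 0.105 × 0.06 = 0.0063
  Sp. rubra: 0.04 × 0.07 = 0.0028
Total = 0.117895.
Largest term belongs to Sp. viridis, so Sp. viridis is most probable.

Sp. viridis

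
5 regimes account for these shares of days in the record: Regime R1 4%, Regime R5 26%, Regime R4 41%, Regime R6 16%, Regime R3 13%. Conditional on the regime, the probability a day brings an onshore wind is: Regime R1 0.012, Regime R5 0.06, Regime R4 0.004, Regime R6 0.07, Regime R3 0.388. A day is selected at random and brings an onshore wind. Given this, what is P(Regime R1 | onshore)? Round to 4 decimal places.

Prior × likelihood for each hypothesis:
  Regime R1: 0.04 × 0.012 = 0.00048
  Regime R5: 0.26 × 0.06 = 0.0156
  Regime R4: 0.41 × 0.004 = 0.00164
  Regime R6: 0.16 × 0.07 = 0.0112
  Regime R3: 0.13 × 0.388 = 0.05044
Sum = 0.07936.
P(Regime R1 | evidence) = 0.00048 / 0.07936 ≈ 0.0060.

0.0060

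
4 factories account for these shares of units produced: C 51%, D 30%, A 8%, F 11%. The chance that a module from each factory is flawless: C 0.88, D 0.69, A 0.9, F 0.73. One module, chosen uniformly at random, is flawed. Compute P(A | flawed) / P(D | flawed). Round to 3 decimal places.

Taking complements, P(flawed | each) = C 0.12, D 0.31, A 0.1, F 0.27.
Unnormalized posteriors (prior × likelihood):
  C: 0.51 × 0.12 = 0.0612
  D: 0.3 × 0.31 = 0.093
  A: 0.08 × 0.1 = 0.008
  F: 0.11 × 0.27 = 0.0297
Sum = 0.1919.
The ratio is 0.008 / 0.093 (the normalizer cancels) = 0.086.

0.086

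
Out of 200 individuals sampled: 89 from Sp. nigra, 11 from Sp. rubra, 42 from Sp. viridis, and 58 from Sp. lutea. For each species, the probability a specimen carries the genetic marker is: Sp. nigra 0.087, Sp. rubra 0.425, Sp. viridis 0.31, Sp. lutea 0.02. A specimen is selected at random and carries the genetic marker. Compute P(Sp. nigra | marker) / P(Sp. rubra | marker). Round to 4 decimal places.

1.6563

By Bayes' rule, posterior ∝ prior × likelihood:
  Sp. nigra: 0.445 × 0.087 = 0.038715
  Sp. rubra: 0.055 × 0.425 = 0.023375
  Sp. viridis: 0.21 × 0.31 = 0.0651
  Sp. lutea: 0.29 × 0.02 = 0.0058
Sum = 0.13299.
The ratio is 0.038715 / 0.023375 (the normalizer cancels) = 1.6563.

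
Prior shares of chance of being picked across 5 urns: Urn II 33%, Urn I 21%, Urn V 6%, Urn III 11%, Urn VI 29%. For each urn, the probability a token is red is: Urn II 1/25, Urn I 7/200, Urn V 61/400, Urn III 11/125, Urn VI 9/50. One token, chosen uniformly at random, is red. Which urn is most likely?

Urn VI

Unnormalized posteriors (prior × likelihood):
  Urn II: 0.33 × 0.04 = 0.0132
  Urn I: 0.21 × 0.035 = 0.00735
  Urn V: 0.06 × 0.1525 = 0.00915
  Urn III: 0.11 × 0.088 = 0.00968
  Urn VI: 0.29 × 0.18 = 0.0522
Total = 0.09158.
Largest term belongs to Urn VI, so Urn VI is most probable.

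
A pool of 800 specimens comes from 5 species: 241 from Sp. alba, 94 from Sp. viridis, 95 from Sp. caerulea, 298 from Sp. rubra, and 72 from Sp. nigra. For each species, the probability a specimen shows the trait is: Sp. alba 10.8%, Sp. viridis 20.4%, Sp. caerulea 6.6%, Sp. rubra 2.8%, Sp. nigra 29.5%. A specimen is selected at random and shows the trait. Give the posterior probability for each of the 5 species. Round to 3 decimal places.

Sp. alba 0.321, Sp. viridis 0.237, Sp. caerulea 0.077, Sp. rubra 0.103, Sp. nigra 0.262

By Bayes' rule, posterior ∝ prior × likelihood:
  Sp. alba: 0.30125 × 0.108 = 0.032535
  Sp. viridis: 0.1175 × 0.204 = 0.02397
  Sp. caerulea: 0.11875 × 0.066 = 0.0078375
  Sp. rubra: 0.3725 × 0.028 = 0.01043
  Sp. nigra: 0.09 × 0.295 = 0.02655
Total = 0.1013225.
P(Sp. alba | trait) = 0.032535/0.1013225 ≈ 0.321
P(Sp. viridis | trait) = 0.02397/0.1013225 ≈ 0.237
P(Sp. caerulea | trait) = 0.0078375/0.1013225 ≈ 0.077
P(Sp. rubra | trait) = 0.01043/0.1013225 ≈ 0.103
P(Sp. nigra | trait) = 0.02655/0.1013225 ≈ 0.262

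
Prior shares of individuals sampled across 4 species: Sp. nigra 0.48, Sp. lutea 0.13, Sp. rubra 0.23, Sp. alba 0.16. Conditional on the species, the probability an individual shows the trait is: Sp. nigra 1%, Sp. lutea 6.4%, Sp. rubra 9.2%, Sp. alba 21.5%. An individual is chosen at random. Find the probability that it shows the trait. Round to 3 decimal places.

Unnormalized posteriors (prior × likelihood):
  Sp. nigra: 0.48 × 0.01 = 0.0048
  Sp. lutea: 0.13 × 0.064 = 0.00832
  Sp. rubra: 0.23 × 0.092 = 0.02116
  Sp. alba: 0.16 × 0.215 = 0.0344
P(trait) = 0.0048 + 0.00832 + 0.02116 + 0.0344 = 0.06868 → 0.069.

0.069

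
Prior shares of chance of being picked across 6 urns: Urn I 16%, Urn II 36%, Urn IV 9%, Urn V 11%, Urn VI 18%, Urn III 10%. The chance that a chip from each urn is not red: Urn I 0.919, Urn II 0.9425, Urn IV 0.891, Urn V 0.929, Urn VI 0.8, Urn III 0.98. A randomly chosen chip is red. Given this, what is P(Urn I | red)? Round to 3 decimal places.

Taking complements, P(red | each) = Urn I 0.081, Urn II 0.0575, Urn IV 0.109, Urn V 0.071, Urn VI 0.2, Urn III 0.02.
By Bayes' rule, posterior ∝ prior × likelihood:
  Urn I: 0.16 × 0.081 = 0.01296
  Urn II: 0.36 × 0.0575 = 0.0207
  Urn IV: 0.09 × 0.109 = 0.00981
  Urn V: 0.11 × 0.071 = 0.00781
  Urn VI: 0.18 × 0.2 = 0.036
  Urn III: 0.1 × 0.02 = 0.002
Sum = 0.08928.
P(Urn I | evidence) = 0.01296 / 0.08928 ≈ 0.145.

0.145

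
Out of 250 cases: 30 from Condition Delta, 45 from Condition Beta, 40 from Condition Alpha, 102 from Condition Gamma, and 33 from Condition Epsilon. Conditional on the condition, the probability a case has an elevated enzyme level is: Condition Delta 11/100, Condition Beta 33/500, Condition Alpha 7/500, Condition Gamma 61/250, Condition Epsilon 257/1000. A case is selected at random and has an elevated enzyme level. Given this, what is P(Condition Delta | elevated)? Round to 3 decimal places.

By Bayes' rule, posterior ∝ prior × likelihood:
  Condition Delta: 0.12 × 0.11 = 0.0132
  Condition Beta: 0.18 × 0.066 = 0.01188
  Condition Alpha: 0.16 × 0.014 = 0.00224
  Condition Gamma: 0.408 × 0.244 = 0.099552
  Condition Epsilon: 0.132 × 0.257 = 0.033924
Total = 0.160796.
P(Condition Delta | evidence) = 0.0132 / 0.160796 ≈ 0.082.

0.082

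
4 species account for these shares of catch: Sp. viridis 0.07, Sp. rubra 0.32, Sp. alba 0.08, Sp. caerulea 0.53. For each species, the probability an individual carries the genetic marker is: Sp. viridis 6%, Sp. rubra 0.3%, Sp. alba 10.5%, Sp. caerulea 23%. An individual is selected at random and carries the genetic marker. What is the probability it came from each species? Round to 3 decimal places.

Prior × likelihood for each hypothesis:
  Sp. viridis: 0.07 × 0.06 = 0.0042
  Sp. rubra: 0.32 × 0.003 = 0.00096
  Sp. alba: 0.08 × 0.105 = 0.0084
  Sp. caerulea: 0.53 × 0.23 = 0.1219
Sum = 0.13546.
P(Sp. viridis | marker) = 0.0042/0.13546 ≈ 0.031
P(Sp. rubra | marker) = 0.00096/0.13546 ≈ 0.007
P(Sp. alba | marker) = 0.0084/0.13546 ≈ 0.062
P(Sp. caerulea | marker) = 0.1219/0.13546 ≈ 0.900
(Check: 0.031+0.007+0.062+0.900 = 1.000.)

Sp. viridis 0.031, Sp. rubra 0.007, Sp. alba 0.062, Sp. caerulea 0.900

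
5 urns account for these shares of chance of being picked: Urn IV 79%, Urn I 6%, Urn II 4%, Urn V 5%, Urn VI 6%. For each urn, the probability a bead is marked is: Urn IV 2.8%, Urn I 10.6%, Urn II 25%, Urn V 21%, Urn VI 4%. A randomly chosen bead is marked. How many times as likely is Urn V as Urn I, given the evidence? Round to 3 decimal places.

Compute prior × likelihood for every hypothesis:
  Urn IV: 0.79 × 0.028 = 0.02212
  Urn I: 0.06 × 0.106 = 0.00636
  Urn II: 0.04 × 0.25 = 0.01
  Urn V: 0.05 × 0.21 = 0.0105
  Urn VI: 0.06 × 0.04 = 0.0024
Total = 0.05138.
The ratio is 0.0105 / 0.00636 (the normalizer cancels) = 1.651.

1.651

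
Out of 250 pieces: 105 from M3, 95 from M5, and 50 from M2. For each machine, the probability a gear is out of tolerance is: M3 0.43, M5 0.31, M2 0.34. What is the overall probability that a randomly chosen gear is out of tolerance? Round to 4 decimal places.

Prior × likelihood for each hypothesis:
  M3: 0.42 × 0.43 = 0.1806
  M5: 0.38 × 0.31 = 0.1178
  M2: 0.2 × 0.34 = 0.068
P(oversize) = 0.1806 + 0.1178 + 0.068 = 0.3664 → 0.3664.

0.3664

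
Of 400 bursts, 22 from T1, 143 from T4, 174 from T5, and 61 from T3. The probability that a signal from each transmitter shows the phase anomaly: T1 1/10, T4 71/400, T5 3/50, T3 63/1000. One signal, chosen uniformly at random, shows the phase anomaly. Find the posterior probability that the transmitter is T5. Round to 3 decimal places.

0.249

Unnormalized posteriors (prior × likelihood):
  T1: 0.055 × 0.1 = 0.0055
  T4: 0.3575 × 0.1775 = 0.06345625
  T5: 0.435 × 0.06 = 0.0261
  T3: 0.1525 × 0.063 = 0.0096075
Sum = 0.10466375.
P(T5 | evidence) = 0.0261 / 0.10466375 ≈ 0.249.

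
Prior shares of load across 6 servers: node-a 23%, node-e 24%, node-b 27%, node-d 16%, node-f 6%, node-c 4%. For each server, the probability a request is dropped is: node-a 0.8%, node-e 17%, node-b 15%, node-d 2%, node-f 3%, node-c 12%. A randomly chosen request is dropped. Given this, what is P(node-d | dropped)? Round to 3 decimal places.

0.034

Prior × likelihood for each hypothesis:
  node-a: 0.23 × 0.008 = 0.00184
  node-e: 0.24 × 0.17 = 0.0408
  node-b: 0.27 × 0.15 = 0.0405
  node-d: 0.16 × 0.02 = 0.0032
  node-f: 0.06 × 0.03 = 0.0018
  node-c: 0.04 × 0.12 = 0.0048
Sum = 0.09294.
P(node-d | evidence) = 0.0032 / 0.09294 ≈ 0.034.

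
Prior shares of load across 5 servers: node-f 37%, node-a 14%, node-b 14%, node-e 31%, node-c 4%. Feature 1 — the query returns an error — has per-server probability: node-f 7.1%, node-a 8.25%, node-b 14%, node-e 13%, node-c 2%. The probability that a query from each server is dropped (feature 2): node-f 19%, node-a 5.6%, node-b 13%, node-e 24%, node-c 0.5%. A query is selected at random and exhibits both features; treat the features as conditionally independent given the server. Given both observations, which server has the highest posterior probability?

Prior × likelihood for each hypothesis:
  node-f: 0.37 × 0.071 × 0.19 = 0.0049913
  node-a: 0.14 × 0.0825 × 0.056 = 0.0006468
  node-b: 0.14 × 0.14 × 0.13 = 0.002548
  node-e: 0.31 × 0.13 × 0.24 = 0.009672
  node-c: 0.04 × 0.02 × 0.005 = 0.000004
Total = 0.0178621.
Largest term belongs to node-e, so node-e is most probable.

node-e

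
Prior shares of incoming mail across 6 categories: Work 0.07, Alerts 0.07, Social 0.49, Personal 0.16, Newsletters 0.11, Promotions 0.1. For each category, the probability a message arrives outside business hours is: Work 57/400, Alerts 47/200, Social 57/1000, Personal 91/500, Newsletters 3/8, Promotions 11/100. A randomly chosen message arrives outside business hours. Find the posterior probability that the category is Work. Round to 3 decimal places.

0.073

Prior × likelihood for each hypothesis:
  Work: 0.07 × 0.1425 = 0.009975
  Alerts: 0.07 × 0.235 = 0.01645
  Social: 0.49 × 0.057 = 0.02793
  Personal: 0.16 × 0.182 = 0.02912
  Newsletters: 0.11 × 0.375 = 0.04125
  Promotions: 0.1 × 0.11 = 0.011
Sum = 0.135725.
P(Work | evidence) = 0.009975 / 0.135725 ≈ 0.073.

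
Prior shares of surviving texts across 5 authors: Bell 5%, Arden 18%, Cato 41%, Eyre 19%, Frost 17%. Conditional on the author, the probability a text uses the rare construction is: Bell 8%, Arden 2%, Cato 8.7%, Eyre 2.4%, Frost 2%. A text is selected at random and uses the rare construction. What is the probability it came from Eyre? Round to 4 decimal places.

Prior × likelihood for each hypothesis:
  Bell: 0.05 × 0.08 = 0.004
  Arden: 0.18 × 0.02 = 0.0036
  Cato: 0.41 × 0.087 = 0.03567
  Eyre: 0.19 × 0.024 = 0.00456
  Frost: 0.17 × 0.02 = 0.0034
Sum = 0.05123.
P(Eyre | evidence) = 0.00456 / 0.05123 ≈ 0.0890.

0.0890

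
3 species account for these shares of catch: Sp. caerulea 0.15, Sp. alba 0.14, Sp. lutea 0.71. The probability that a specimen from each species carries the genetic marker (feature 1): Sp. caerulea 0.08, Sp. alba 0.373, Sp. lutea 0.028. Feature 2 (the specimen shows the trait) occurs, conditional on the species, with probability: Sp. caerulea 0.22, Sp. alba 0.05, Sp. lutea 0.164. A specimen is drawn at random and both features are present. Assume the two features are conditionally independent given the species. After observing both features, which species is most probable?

Sp. lutea

Unnormalized posteriors (prior × likelihood):
  Sp. caerulea: 0.15 × 0.08 × 0.22 = 0.00264
  Sp. alba: 0.14 × 0.373 × 0.05 = 0.002611
  Sp. lutea: 0.71 × 0.028 × 0.164 = 0.00326032
Normalizing constant = 0.00851132.
Largest term belongs to Sp. lutea, so Sp. lutea is most probable.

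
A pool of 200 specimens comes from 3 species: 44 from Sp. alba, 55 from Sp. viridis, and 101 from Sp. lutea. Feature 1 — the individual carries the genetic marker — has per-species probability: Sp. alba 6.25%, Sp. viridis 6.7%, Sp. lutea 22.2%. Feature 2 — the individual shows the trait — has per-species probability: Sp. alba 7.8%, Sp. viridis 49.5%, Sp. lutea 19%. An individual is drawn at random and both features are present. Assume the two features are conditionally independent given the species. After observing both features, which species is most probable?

Sp. lutea

By Bayes' rule, posterior ∝ prior × likelihood:
  Sp. alba: 0.22 × 0.0625 × 0.078 = 0.0010725
  Sp. viridis: 0.275 × 0.067 × 0.495 = 0.009120375
  Sp. lutea: 0.505 × 0.222 × 0.19 = 0.0213009
Sum = 0.031493775.
Largest term belongs to Sp. lutea, so Sp. lutea is most probable.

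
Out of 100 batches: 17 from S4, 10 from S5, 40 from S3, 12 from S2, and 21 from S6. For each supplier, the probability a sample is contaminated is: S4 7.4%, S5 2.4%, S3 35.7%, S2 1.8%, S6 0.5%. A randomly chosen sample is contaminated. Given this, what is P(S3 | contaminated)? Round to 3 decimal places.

0.887

Compute prior × likelihood for every hypothesis:
  S4: 0.17 × 0.074 = 0.01258
  S5: 0.1 × 0.024 = 0.0024
  S3: 0.4 × 0.357 = 0.1428
  S2: 0.12 × 0.018 = 0.00216
  S6: 0.21 × 0.005 = 0.00105
Sum = 0.16099.
P(S3 | evidence) = 0.1428 / 0.16099 ≈ 0.887.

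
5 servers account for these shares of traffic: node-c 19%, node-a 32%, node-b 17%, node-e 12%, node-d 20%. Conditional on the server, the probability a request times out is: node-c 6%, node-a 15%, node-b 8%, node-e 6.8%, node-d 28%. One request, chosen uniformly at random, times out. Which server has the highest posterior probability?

By Bayes' rule, posterior ∝ prior × likelihood:
  node-c: 0.19 × 0.06 = 0.0114
  node-a: 0.32 × 0.15 = 0.048
  node-b: 0.17 × 0.08 = 0.0136
  node-e: 0.12 × 0.068 = 0.00816
  node-d: 0.2 × 0.28 = 0.056
Total = 0.13716.
Largest term belongs to node-d, so node-d is most probable.

node-d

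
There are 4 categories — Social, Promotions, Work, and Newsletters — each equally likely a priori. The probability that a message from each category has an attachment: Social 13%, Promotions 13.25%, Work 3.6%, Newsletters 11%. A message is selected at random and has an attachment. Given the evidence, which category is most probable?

With a uniform prior (1/4 each), posterior ∝ likelihood:
  Social: 0.13
  Promotions: 0.1325
  Work: 0.036
  Newsletters: 0.11
Total = 0.4085.
Largest term belongs to Promotions, so Promotions is most probable.

Promotions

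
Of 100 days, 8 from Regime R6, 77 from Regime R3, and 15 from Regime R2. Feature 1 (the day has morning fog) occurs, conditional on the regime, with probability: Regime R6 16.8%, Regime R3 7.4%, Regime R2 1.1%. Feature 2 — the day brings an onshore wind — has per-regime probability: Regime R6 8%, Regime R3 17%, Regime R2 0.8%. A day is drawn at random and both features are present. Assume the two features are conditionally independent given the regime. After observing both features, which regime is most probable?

Regime R3

By Bayes' rule, posterior ∝ prior × likelihood:
  Regime R6: 0.08 × 0.168 × 0.08 = 0.0010752
  Regime R3: 0.77 × 0.074 × 0.17 = 0.0096866
  Regime R2: 0.15 × 0.011 × 0.008 = 0.0000132
Total = 0.010775.
Largest term belongs to Regime R3, so Regime R3 is most probable.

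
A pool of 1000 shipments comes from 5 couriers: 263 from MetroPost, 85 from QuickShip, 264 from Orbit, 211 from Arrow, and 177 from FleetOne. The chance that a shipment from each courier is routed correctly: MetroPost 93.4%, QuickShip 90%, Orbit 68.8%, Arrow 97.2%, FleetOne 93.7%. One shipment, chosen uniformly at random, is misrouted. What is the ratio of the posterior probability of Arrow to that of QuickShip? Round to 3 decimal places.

Taking complements, P(misrouted | each) = MetroPost 0.066, QuickShip 0.1, Orbit 0.312, Arrow 0.028, FleetOne 0.063.
Prior × likelihood for each hypothesis:
  MetroPost: 0.263 × 0.066 = 0.017358
  QuickShip: 0.085 × 0.1 = 0.0085
  Orbit: 0.264 × 0.312 = 0.082368
  Arrow: 0.211 × 0.028 = 0.005908
  FleetOne: 0.177 × 0.063 = 0.011151
Normalizing constant = 0.125285.
The ratio is 0.005908 / 0.0085 (the normalizer cancels) = 0.695.

0.695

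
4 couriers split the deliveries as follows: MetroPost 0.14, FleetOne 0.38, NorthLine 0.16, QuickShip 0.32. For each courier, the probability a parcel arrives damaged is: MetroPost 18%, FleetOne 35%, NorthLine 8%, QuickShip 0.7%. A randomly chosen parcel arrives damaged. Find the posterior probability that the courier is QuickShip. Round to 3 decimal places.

0.013

Compute prior × likelihood for every hypothesis:
  MetroPost: 0.14 × 0.18 = 0.0252
  FleetOne: 0.38 × 0.35 = 0.133
  NorthLine: 0.16 × 0.08 = 0.0128
  QuickShip: 0.32 × 0.007 = 0.00224
Total = 0.17324.
P(QuickShip | evidence) = 0.00224 / 0.17324 ≈ 0.013.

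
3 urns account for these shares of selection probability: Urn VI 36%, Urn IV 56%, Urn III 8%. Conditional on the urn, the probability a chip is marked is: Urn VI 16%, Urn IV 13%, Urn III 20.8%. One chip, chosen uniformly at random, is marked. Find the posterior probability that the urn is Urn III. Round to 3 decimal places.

0.113

Unnormalized posteriors (prior × likelihood):
  Urn VI: 0.36 × 0.16 = 0.0576
  Urn IV: 0.56 × 0.13 = 0.0728
  Urn III: 0.08 × 0.208 = 0.01664
Sum = 0.14704.
P(Urn III | evidence) = 0.01664 / 0.14704 ≈ 0.113.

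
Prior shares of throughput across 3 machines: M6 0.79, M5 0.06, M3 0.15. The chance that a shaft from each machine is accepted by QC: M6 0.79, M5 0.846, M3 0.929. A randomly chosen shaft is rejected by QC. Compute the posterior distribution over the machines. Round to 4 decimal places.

Taking complements, P(rejected | each) = M6 0.21, M5 0.154, M3 0.071.
Compute prior × likelihood for every hypothesis:
  M6: 0.79 × 0.21 = 0.1659
  M5: 0.06 × 0.154 = 0.00924
  M3: 0.15 × 0.071 = 0.01065
Sum = 0.18579.
P(M6 | rejected) = 0.1659/0.18579 ≈ 0.8929
P(M5 | rejected) = 0.00924/0.18579 ≈ 0.0497
P(M3 | rejected) = 0.01065/0.18579 ≈ 0.0573

M6 0.8929, M5 0.0497, M3 0.0573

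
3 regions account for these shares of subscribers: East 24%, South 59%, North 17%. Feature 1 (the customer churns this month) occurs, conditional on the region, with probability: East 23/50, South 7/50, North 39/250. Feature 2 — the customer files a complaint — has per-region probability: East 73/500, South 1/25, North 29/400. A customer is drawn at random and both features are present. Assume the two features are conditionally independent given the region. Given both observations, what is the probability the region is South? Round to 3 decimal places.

Unnormalized posteriors (prior × likelihood):
  East: 0.24 × 0.46 × 0.146 = 0.0161184
  South: 0.59 × 0.14 × 0.04 = 0.003304
  North: 0.17 × 0.156 × 0.0725 = 0.0019227
Total = 0.0213451.
P(South | evidence) = 0.003304 / 0.0213451 ≈ 0.155.

0.155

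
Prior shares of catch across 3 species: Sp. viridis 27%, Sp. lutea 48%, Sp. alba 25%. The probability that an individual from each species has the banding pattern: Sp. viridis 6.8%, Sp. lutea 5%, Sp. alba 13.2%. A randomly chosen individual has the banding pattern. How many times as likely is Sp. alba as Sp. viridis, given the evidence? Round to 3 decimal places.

Prior × likelihood for each hypothesis:
  Sp. viridis: 0.27 × 0.068 = 0.01836
  Sp. lutea: 0.48 × 0.05 = 0.024
  Sp. alba: 0.25 × 0.132 = 0.033
Total = 0.07536.
The ratio is 0.033 / 0.01836 (the normalizer cancels) = 1.797.

1.797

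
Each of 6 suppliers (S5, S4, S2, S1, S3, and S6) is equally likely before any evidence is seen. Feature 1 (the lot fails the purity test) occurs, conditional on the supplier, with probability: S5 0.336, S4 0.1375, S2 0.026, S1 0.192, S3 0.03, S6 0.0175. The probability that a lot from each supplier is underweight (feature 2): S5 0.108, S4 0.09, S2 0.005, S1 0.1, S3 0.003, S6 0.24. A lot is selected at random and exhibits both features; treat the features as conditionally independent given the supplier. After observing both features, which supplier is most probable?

S5

With a uniform prior (1/6 each), posterior ∝ likelihood:
  S5: 0.336 × 0.108 = 0.036288
  S4: 0.1375 × 0.09 = 0.012375
  S2: 0.026 × 0.005 = 0.00013
  S1: 0.192 × 0.1 = 0.0192
  S3: 0.03 × 0.003 = 0.00009
  S6: 0.0175 × 0.24 = 0.0042
Sum = 0.072283.
Largest term belongs to S5, so S5 is most probable.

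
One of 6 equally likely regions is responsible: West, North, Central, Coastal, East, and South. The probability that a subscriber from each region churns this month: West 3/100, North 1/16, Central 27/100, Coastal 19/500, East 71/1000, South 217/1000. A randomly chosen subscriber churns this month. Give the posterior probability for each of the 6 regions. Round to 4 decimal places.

West 0.0436, North 0.0908, Central 0.3922, Coastal 0.0552, East 0.1031, South 0.3152

Since the prior is uniform, the posterior is proportional to the likelihood:
  West: 0.03
  North: 0.0625
  Central: 0.27
  Coastal: 0.038
  East: 0.071
  South: 0.217
Normalizing constant = 0.6885.
P(West | churn) = 0.03/0.6885 ≈ 0.0436
P(North | churn) = 0.0625/0.6885 ≈ 0.0908
P(Central | churn) = 0.27/0.6885 ≈ 0.3922
P(Coastal | churn) = 0.038/0.6885 ≈ 0.0552
P(East | churn) = 0.071/0.6885 ≈ 0.1031
P(South | churn) = 0.217/0.6885 ≈ 0.3152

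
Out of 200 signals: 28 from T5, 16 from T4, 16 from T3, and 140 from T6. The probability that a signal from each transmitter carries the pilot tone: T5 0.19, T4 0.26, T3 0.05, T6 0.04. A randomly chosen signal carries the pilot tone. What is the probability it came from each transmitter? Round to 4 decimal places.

By Bayes' rule, posterior ∝ prior × likelihood:
  T5: 0.14 × 0.19 = 0.0266
  T4: 0.08 × 0.26 = 0.0208
  T3: 0.08 × 0.05 = 0.004
  T6: 0.7 × 0.04 = 0.028
Normalizing constant = 0.0794.
P(T5 | pilot) = 0.0266/0.0794 ≈ 0.3350
P(T4 | pilot) = 0.0208/0.0794 ≈ 0.2620
P(T3 | pilot) = 0.004/0.0794 ≈ 0.0504
P(T6 | pilot) = 0.028/0.0794 ≈ 0.3526

T5 0.3350, T4 0.2620, T3 0.0504, T6 0.3526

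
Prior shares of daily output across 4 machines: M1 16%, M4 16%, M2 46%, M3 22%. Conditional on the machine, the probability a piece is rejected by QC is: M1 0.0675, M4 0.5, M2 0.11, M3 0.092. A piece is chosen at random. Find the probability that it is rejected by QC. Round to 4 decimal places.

Compute prior × likelihood for every hypothesis:
  M1: 0.16 × 0.0675 = 0.0108
  M4: 0.16 × 0.5 = 0.08
  M2: 0.46 × 0.11 = 0.0506
  M3: 0.22 × 0.092 = 0.02024
P(rejected) = 0.0108 + 0.08 + 0.0506 + 0.02024 = 0.16164 → 0.1616.

0.1616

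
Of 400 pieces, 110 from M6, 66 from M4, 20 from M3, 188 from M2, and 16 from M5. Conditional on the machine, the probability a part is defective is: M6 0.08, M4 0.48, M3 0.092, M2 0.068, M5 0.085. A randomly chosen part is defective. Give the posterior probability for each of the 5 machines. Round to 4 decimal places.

M6 0.1559, M4 0.5611, M3 0.0326, M2 0.2264, M5 0.0241

Prior × likelihood for each hypothesis:
  M6: 0.275 × 0.08 = 0.022
  M4: 0.165 × 0.48 = 0.0792
  M3: 0.05 × 0.092 = 0.0046
  M2: 0.47 × 0.068 = 0.03196
  M5: 0.04 × 0.085 = 0.0034
Normalizing constant = 0.14116.
P(M6 | defective) = 0.022/0.14116 ≈ 0.1559
P(M4 | defective) = 0.0792/0.14116 ≈ 0.5611
P(M3 | defective) = 0.0046/0.14116 ≈ 0.0326
P(M2 | defective) = 0.03196/0.14116 ≈ 0.2264
P(M5 | defective) = 0.0034/0.14116 ≈ 0.0241
(Check: 0.1559+0.5611+0.0326+0.2264+0.0241 = 1.0001.)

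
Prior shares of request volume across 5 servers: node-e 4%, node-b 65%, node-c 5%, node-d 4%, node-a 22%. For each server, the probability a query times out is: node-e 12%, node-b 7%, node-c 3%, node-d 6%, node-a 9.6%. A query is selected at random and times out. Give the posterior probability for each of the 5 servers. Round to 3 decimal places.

node-e 0.064, node-b 0.604, node-c 0.020, node-d 0.032, node-a 0.280

Unnormalized posteriors (prior × likelihood):
  node-e: 0.04 × 0.12 = 0.0048
  node-b: 0.65 × 0.07 = 0.0455
  node-c: 0.05 × 0.03 = 0.0015
  node-d: 0.04 × 0.06 = 0.0024
  node-a: 0.22 × 0.096 = 0.02112
Normalizing constant = 0.07532.
P(node-e | timeout) = 0.0048/0.07532 ≈ 0.064
P(node-b | timeout) = 0.0455/0.07532 ≈ 0.604
P(node-c | timeout) = 0.0015/0.07532 ≈ 0.020
P(node-d | timeout) = 0.0024/0.07532 ≈ 0.032
P(node-a | timeout) = 0.02112/0.07532 ≈ 0.280
(Check: 0.064+0.604+0.020+0.032+0.280 = 1.000.)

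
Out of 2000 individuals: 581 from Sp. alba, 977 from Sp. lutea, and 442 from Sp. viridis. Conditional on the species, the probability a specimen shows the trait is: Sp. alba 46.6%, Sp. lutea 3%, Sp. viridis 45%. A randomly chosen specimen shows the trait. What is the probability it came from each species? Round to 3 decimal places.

By Bayes' rule, posterior ∝ prior × likelihood:
  Sp. alba: 0.2905 × 0.466 = 0.135373
  Sp. lutea: 0.4885 × 0.03 = 0.014655
  Sp. viridis: 0.221 × 0.45 = 0.09945
Sum = 0.249478.
P(Sp. alba | trait) = 0.135373/0.249478 ≈ 0.543
P(Sp. lutea | trait) = 0.014655/0.249478 ≈ 0.059
P(Sp. viridis | trait) = 0.09945/0.249478 ≈ 0.399

Sp. alba 0.543, Sp. lutea 0.059, Sp. viridis 0.399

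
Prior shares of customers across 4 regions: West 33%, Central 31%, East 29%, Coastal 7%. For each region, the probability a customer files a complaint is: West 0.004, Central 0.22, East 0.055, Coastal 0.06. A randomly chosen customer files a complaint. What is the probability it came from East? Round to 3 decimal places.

Compute prior × likelihood for every hypothesis:
  West: 0.33 × 0.004 = 0.00132
  Central: 0.31 × 0.22 = 0.0682
  East: 0.29 × 0.055 = 0.01595
  Coastal: 0.07 × 0.06 = 0.0042
Normalizing constant = 0.08967.
P(East | evidence) = 0.01595 / 0.08967 ≈ 0.178.

0.178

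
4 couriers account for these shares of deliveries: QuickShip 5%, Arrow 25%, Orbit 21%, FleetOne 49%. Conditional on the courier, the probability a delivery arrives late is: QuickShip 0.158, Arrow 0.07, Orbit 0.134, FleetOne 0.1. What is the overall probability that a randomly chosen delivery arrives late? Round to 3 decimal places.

Unnormalized posteriors (prior × likelihood):
  QuickShip: 0.05 × 0.158 = 0.0079
  Arrow: 0.25 × 0.07 = 0.0175
  Orbit: 0.21 × 0.134 = 0.02814
  FleetOne: 0.49 × 0.1 = 0.049
P(late) = 0.0079 + 0.0175 + 0.02814 + 0.049 = 0.10254 → 0.103.

0.103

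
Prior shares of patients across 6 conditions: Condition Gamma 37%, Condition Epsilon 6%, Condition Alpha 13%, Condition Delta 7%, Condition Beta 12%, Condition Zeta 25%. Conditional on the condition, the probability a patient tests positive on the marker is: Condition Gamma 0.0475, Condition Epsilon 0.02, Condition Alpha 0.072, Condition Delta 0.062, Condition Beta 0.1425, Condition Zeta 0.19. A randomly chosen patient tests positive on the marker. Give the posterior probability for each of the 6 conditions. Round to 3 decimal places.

Compute prior × likelihood for every hypothesis:
  Condition Gamma: 0.37 × 0.0475 = 0.017575
  Condition Epsilon: 0.06 × 0.02 = 0.0012
  Condition Alpha: 0.13 × 0.072 = 0.00936
  Condition Delta: 0.07 × 0.062 = 0.00434
  Condition Beta: 0.12 × 0.1425 = 0.0171
  Condition Zeta: 0.25 × 0.19 = 0.0475
Sum = 0.097075.
P(Condition Gamma | marker-positive) = 0.017575/0.097075 ≈ 0.181
P(Condition Epsilon | marker-positive) = 0.0012/0.097075 ≈ 0.012
P(Condition Alpha | marker-positive) = 0.00936/0.097075 ≈ 0.096
P(Condition Delta | marker-positive) = 0.00434/0.097075 ≈ 0.045
P(Condition Beta | marker-positive) = 0.0171/0.097075 ≈ 0.176
P(Condition Zeta | marker-positive) = 0.0475/0.097075 ≈ 0.489
(Check: 0.181+0.012+0.096+0.045+0.176+0.489 = 0.999.)

Condition Gamma 0.181, Condition Epsilon 0.012, Condition Alpha 0.096, Condition Delta 0.045, Condition Beta 0.176, Condition Zeta 0.489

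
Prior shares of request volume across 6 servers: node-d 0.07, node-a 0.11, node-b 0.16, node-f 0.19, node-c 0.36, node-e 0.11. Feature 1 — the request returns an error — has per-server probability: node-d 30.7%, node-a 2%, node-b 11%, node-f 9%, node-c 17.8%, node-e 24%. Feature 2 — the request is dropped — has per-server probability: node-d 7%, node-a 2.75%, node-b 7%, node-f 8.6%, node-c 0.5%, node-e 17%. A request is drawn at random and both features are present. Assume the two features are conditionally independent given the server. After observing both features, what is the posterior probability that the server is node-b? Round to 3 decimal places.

Compute prior × likelihood for every hypothesis:
  node-d: 0.07 × 0.307 × 0.07 = 0.0015043
  node-a: 0.11 × 0.02 × 0.0275 = 0.0000605
  node-b: 0.16 × 0.11 × 0.07 = 0.001232
  node-f: 0.19 × 0.09 × 0.086 = 0.0014706
  node-c: 0.36 × 0.178 × 0.005 = 0.0003204
  node-e: 0.11 × 0.24 × 0.17 = 0.004488
Sum = 0.0090758.
P(node-b | evidence) = 0.001232 / 0.0090758 ≈ 0.136.

0.136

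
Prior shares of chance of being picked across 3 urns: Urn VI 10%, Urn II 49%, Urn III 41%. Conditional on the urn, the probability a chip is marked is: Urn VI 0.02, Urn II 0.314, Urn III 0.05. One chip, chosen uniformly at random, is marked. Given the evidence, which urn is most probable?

Urn II

Unnormalized posteriors (prior × likelihood):
  Urn VI: 0.1 × 0.02 = 0.002
  Urn II: 0.49 × 0.314 = 0.15386
  Urn III: 0.41 × 0.05 = 0.0205
Normalizing constant = 0.17636.
Largest term belongs to Urn II, so Urn II is most probable.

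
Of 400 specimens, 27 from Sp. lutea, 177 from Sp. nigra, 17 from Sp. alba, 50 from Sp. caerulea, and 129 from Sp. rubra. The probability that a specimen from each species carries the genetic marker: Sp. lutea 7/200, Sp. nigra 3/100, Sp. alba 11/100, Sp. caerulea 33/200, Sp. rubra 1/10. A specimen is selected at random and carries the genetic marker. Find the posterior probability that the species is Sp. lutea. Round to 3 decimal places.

Compute prior × likelihood for every hypothesis:
  Sp. lutea: 0.0675 × 0.035 = 0.0023625
  Sp. nigra: 0.4425 × 0.03 = 0.013275
  Sp. alba: 0.0425 × 0.11 = 0.004675
  Sp. caerulea: 0.125 × 0.165 = 0.020625
  Sp. rubra: 0.3225 × 0.1 = 0.03225
Sum = 0.0731875.
P(Sp. lutea | evidence) = 0.0023625 / 0.0731875 ≈ 0.032.

0.032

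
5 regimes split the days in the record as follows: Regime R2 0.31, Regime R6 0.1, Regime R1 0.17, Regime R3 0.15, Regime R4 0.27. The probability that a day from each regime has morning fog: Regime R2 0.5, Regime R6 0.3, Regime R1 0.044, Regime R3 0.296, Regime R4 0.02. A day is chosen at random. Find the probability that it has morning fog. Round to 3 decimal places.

0.242

Compute prior × likelihood for every hypothesis:
  Regime R2: 0.31 × 0.5 = 0.155
  Regime R6: 0.1 × 0.3 = 0.03
  Regime R1: 0.17 × 0.044 = 0.00748
  Regime R3: 0.15 × 0.296 = 0.0444
  Regime R4: 0.27 × 0.02 = 0.0054
P(fog) = 0.155 + 0.03 + 0.00748 + 0.0444 + 0.0054 = 0.24228 → 0.242.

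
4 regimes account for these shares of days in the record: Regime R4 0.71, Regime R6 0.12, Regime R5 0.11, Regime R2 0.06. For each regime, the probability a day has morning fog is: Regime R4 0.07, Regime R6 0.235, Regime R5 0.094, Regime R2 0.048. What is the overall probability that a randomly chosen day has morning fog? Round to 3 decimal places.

Prior × likelihood for each hypothesis:
  Regime R4: 0.71 × 0.07 = 0.0497
  Regime R6: 0.12 × 0.235 = 0.0282
  Regime R5: 0.11 × 0.094 = 0.01034
  Regime R2: 0.06 × 0.048 = 0.00288
P(fog) = 0.0497 + 0.0282 + 0.01034 + 0.00288 = 0.09112 → 0.091.

0.091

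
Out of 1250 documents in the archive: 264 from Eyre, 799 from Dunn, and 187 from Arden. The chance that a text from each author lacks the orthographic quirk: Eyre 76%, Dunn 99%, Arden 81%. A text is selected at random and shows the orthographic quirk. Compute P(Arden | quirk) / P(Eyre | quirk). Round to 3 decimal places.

Taking complements, P(quirk | each) = Eyre 0.24, Dunn 0.01, Arden 0.19.
Unnormalized posteriors (prior × likelihood):
  Eyre: 0.2112 × 0.24 = 0.050688
  Dunn: 0.6392 × 0.01 = 0.006392
  Arden: 0.1496 × 0.19 = 0.028424
Total = 0.085504.
The ratio is 0.028424 / 0.050688 (the normalizer cancels) = 0.561.

0.561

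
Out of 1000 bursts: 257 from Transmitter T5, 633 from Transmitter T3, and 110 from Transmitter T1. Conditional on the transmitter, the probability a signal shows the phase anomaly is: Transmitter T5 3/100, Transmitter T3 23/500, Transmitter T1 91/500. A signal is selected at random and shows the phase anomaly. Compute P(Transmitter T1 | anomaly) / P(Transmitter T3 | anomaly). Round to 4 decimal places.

Unnormalized posteriors (prior × likelihood):
  Transmitter T5: 0.257 × 0.03 = 0.00771
  Transmitter T3: 0.633 × 0.046 = 0.029118
  Transmitter T1: 0.11 × 0.182 = 0.02002
Normalizing constant = 0.056848.
The ratio is 0.02002 / 0.029118 (the normalizer cancels) = 0.6875.

0.6875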